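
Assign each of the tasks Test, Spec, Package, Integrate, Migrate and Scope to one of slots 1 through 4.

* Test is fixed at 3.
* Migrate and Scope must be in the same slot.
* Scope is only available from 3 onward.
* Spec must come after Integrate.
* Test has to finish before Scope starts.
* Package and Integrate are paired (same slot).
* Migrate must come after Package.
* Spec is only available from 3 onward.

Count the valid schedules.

Splitting on Spec: it can be 3 (2), 4 (3). Listing each branch's schedules as (Test, Package, Integrate, Migrate, Scope):
Spec=3: (3,1,1,4,4) (3,2,2,4,4) — 2.
Spec=4: (3,1,1,4,4) (3,2,2,4,4) (3,3,3,4,4) — 3.
Summing: 2 + 3 = 5.

5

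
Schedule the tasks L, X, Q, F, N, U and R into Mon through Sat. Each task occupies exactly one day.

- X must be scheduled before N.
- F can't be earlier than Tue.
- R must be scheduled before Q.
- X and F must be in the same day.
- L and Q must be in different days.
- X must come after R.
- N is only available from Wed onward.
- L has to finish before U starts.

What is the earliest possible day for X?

Precedence pushes X to at least Tue; downstream work caps X at Fri.
X at Tue is achievable: L=Mon; Q=Tue; N=Wed; U=Tue; R=Mon; F=Tue; X=Tue.

Tue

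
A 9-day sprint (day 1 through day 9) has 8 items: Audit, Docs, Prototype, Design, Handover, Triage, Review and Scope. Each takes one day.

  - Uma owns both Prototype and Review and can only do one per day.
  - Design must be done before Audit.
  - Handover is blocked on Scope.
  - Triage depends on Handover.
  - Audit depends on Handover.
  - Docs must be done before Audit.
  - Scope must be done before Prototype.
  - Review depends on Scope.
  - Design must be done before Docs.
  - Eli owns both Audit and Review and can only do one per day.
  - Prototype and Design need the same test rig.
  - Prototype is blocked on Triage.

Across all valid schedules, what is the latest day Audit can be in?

day 9

Precedence pushes Audit to at least day 3.
Audit at day 9 is achievable: Triage -> day 3, Design -> day 1, Audit -> day 9, Handover -> day 2, Scope -> day 1, Review -> day 2, Prototype -> day 4, Docs -> day 2.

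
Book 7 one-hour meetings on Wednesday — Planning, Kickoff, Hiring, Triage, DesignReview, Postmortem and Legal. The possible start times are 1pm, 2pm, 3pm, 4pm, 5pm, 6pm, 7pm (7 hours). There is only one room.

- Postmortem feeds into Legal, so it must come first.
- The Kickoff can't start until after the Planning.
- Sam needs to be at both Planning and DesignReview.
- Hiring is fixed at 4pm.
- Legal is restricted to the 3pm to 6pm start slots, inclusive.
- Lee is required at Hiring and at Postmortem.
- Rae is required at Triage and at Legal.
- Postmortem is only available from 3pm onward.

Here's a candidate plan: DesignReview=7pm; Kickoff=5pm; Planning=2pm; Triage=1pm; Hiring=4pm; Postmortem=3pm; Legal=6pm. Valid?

Valid

Legal is restricted to the 3pm to 6pm start slots, inclusive — holds.
The Kickoff can't start until after the Planning — holds.
Lee is required at Hiring and at Postmortem — holds.
Sam needs to be at both Planning and DesignReview — holds.
There is only one room — holds.
Hiring is fixed at 4pm — holds.
Rae is required at Triage and at Legal — holds.
Postmortem feeds into Legal, so it must come first — holds.
Postmortem is only available from 3pm onward — holds.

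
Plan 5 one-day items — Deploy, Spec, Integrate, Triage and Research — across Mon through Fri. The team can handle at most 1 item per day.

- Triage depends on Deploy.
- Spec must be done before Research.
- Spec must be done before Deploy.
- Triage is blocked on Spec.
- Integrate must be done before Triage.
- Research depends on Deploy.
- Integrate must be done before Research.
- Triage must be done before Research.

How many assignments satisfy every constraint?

Enumerating: Triage=Thu; Research=Fri; Spec=Mon; Deploy=Tue; Integrate=Wed | Integrate -> Tue; Triage -> Thu; Research -> Fri; Spec -> Mon; Deploy -> Wed | Triage in Thu; Research in Fri; Spec in Tue; Deploy in Wed; Integrate in Mon.

3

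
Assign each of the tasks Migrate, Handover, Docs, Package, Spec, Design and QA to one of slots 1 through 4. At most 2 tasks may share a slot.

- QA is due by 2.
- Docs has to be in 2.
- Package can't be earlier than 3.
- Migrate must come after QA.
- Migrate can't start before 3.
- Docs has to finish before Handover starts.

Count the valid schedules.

Splitting on Migrate: it can be 3 (27), 4 (27). Listing each branch's schedules as (Handover, Docs, Package, Spec, Design, QA):
Migrate=3: (3,2,4,1,1,2) (3,2,4,1,2,1) (3,2,4,1,4,1) (3,2,4,1,4,2) (3,2,4,2,1,1) (3,2,4,2,4,1) (3,2,4,4,1,1) (3,2,4,4,1,2) (3,2,4,4,2,1) (4,2,3,1,1,2) (4,2,3,1,2,1) (4,2,3,1,4,1) (4,2,3,1,4,2) (4,2,3,2,1,1) (4,2,3,2,4,1) (4,2,3,4,1,1) (4,2,3,4,1,2) (4,2,3,4,2,1) (4,2,4,1,1,2) (4,2,4,1,2,1) (4,2,4,1,3,1) (4,2,4,1,3,2) (4,2,4,2,1,1) (4,2,4,2,3,1) (4,2,4,3,1,1) (4,2,4,3,1,2) (4,2,4,3,2,1) — 27.
Migrate=4: (3,2,3,1,1,2) (3,2,3,1,2,1) (3,2,3,1,4,1) (3,2,3,1,4,2) (3,2,3,2,1,1) (3,2,3,2,4,1) (3,2,3,4,1,1) (3,2,3,4,1,2) (3,2,3,4,2,1) (3,2,4,1,1,2) (3,2,4,1,2,1) (3,2,4,1,3,1) (3,2,4,1,3,2) (3,2,4,2,1,1) (3,2,4,2,3,1) (3,2,4,3,1,1) (3,2,4,3,1,2) (3,2,4,3,2,1) (4,2,3,1,1,2) (4,2,3,1,2,1) (4,2,3,1,3,1) (4,2,3,1,3,2) (4,2,3,2,1,1) (4,2,3,2,3,1) (4,2,3,3,1,1) (4,2,3,3,1,2) (4,2,3,3,2,1) — 27.
Summing: 27 + 27 = 54.

54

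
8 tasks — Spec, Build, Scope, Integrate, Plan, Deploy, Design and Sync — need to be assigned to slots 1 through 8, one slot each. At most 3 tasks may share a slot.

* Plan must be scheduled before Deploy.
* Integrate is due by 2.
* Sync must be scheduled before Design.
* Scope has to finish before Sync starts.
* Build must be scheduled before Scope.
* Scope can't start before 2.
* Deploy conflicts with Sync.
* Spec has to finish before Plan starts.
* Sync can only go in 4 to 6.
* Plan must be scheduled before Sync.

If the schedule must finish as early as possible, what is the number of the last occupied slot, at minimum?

The precedence chain requires at least 4 distinct slots.
With at most 3 per slot and 8 tasks, at least 3 slots are needed.
Propagating the time windows through the other constraints, Design can't land before 5, so the schedule must run through at least slot 5.
5 works (last occupied slot: 5): for example Build -> 1; Sync -> 4; Deploy -> 3; Design -> 5; Plan -> 2; Scope -> 2; Spec -> 1; Integrate -> 1.

slot 5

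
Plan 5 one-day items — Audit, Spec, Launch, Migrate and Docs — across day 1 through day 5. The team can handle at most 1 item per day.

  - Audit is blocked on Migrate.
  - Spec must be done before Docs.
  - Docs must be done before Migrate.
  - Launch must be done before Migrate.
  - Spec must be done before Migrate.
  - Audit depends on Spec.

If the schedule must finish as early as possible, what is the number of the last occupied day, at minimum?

The precedence chain requires at least 4 distinct days.
With at most 1 per day and 5 work items, at least 5 days are needed.
5 works (last occupied day: day 5): for example Audit in day 5; Docs in day 2; Migrate in day 4; Spec in day 1; Launch in day 3.

5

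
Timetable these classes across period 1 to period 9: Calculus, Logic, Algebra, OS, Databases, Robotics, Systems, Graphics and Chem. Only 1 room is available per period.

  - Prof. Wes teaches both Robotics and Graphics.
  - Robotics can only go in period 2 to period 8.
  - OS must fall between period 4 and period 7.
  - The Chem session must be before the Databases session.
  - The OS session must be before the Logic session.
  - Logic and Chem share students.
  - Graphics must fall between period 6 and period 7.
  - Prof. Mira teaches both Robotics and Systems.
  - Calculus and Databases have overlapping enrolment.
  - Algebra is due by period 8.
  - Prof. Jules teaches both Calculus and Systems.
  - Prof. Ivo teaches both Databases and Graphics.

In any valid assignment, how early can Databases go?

Precedence pushes Databases to at least period 2.
Databases at period 2 is achievable: Graphics -> period 6, Databases -> period 2, Chem -> period 1, Calculus -> period 8, Systems -> period 9, OS -> period 4, Logic -> period 7, Robotics -> period 3, Algebra -> period 5.

period 2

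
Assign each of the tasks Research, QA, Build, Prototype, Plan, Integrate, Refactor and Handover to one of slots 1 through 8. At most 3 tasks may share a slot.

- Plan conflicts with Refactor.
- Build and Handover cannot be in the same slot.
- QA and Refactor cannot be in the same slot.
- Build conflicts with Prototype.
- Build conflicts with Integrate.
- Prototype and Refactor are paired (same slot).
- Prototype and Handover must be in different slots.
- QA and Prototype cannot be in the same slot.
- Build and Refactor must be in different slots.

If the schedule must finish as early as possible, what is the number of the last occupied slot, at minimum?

With at most 3 per slot and 8 tasks, at least 3 slots are needed.
3 works (last occupied slot: 3): for example Build -> 1; Handover -> 3; Integrate -> 2; QA -> 1; Refactor -> 2; Plan -> 3; Research -> 1; Prototype -> 2.

slot 3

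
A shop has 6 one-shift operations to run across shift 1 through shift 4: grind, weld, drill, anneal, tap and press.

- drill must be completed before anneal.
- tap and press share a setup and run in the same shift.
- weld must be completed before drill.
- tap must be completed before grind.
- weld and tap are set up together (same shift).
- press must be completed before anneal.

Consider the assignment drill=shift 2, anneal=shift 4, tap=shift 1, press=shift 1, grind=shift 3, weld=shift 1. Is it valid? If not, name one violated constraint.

Yes

press must be completed before anneal — holds.
tap and press share a setup and run in the same shift — holds.
weld and tap are set up together (same shift) — holds.
tap must be completed before grind — holds.
drill must be completed before anneal — holds.
weld must be completed before drill — holds.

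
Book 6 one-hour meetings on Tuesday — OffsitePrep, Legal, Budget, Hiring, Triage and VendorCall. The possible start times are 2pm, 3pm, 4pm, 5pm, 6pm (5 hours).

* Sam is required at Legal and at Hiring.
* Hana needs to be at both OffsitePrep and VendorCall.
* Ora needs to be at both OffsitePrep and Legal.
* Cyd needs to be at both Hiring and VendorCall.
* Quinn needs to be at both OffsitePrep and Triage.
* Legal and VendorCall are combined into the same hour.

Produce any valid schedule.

Legal -> 3pm, Budget -> 2pm, Hiring -> 2pm, OffsitePrep -> 2pm, VendorCall -> 3pm, Triage -> 3pm

Checking: Hiring(2pm) != VendorCall(3pm); OffsitePrep(2pm) != Triage(3pm); Legal(3pm) != Hiring(2pm); OffsitePrep(2pm) != Legal(3pm); OffsitePrep(2pm) != VendorCall(3pm); Legal = VendorCall = 3pm.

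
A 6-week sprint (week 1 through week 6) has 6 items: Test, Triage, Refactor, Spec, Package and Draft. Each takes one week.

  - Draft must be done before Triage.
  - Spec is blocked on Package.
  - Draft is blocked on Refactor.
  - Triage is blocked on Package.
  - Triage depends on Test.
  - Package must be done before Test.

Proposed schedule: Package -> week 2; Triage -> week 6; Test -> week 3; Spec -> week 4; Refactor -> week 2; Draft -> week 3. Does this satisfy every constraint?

Yes, all constraints hold

Package must be done before Test — holds.
Spec is blocked on Package — holds.
Triage depends on Test — holds.
Triage is blocked on Package — holds.
Draft is blocked on Refactor — holds.
Draft must be done before Triage — holds.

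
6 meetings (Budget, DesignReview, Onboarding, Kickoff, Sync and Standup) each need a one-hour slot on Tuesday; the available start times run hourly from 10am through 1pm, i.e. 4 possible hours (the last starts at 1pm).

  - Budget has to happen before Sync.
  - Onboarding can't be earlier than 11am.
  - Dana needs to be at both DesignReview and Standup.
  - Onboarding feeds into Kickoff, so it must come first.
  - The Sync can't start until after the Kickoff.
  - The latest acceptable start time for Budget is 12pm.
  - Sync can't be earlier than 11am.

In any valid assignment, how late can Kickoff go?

12pm

Precedence pushes Kickoff to at least 12pm; downstream work caps Kickoff at 12pm.
Kickoff at 12pm is achievable: DesignReview in 10am, Onboarding in 11am, Sync in 1pm, Budget in 10am, Standup in 11am, Kickoff in 12pm.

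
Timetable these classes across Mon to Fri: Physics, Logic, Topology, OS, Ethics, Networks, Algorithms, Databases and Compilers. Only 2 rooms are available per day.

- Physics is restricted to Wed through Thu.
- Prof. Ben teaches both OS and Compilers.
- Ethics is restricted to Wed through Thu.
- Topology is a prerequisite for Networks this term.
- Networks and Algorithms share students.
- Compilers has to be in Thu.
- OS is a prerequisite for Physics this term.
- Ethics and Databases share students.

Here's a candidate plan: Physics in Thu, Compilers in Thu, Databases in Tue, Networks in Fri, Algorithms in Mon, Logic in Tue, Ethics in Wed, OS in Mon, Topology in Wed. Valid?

Valid

Networks and Algorithms share students — holds.
Prof. Ben teaches both OS and Compilers — holds.
Physics is restricted to Wed through Thu — holds.
Only 2 rooms are available per day — holds.
Topology is a prerequisite for Networks this term — holds.
Compilers has to be in Thu — holds.
Ethics and Databases share students — holds.
OS is a prerequisite for Physics this term — holds.
Ethics is restricted to Wed through Thu — holds.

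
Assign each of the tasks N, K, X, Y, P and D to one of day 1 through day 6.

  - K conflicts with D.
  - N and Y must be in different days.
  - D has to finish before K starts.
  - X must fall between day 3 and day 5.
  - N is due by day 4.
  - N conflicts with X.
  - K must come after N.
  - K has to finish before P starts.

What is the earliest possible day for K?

Precedence pushes K to at least day 2; downstream work caps K at day 5.
K at day 2 is achievable: P -> day 3; X -> day 3; D -> day 1; K -> day 2; Y -> day 2; N -> day 1.

day 2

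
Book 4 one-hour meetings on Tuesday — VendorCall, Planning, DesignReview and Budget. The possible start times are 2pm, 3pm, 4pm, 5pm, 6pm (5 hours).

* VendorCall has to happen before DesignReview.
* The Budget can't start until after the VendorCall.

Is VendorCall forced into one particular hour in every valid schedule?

VendorCall can be 2pm (e.g. DesignReview=3pm, Budget=3pm, Planning=2pm, VendorCall=2pm) or 3pm (e.g. Budget -> 4pm; Planning -> 2pm; VendorCall -> 3pm; DesignReview -> 4pm).

No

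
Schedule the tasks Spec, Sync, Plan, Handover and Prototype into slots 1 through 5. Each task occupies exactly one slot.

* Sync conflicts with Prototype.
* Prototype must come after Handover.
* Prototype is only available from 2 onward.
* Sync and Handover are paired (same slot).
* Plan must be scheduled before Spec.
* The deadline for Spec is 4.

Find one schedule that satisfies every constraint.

Sync=1; Prototype=2; Plan=1; Handover=1; Spec=2

Checking: Plan(1) before Spec(2); Handover(1) before Prototype(2); Sync(1) != Prototype(2); Sync = Handover = 1; Spec=2 in [1,4]; Prototype=2 in [2,5].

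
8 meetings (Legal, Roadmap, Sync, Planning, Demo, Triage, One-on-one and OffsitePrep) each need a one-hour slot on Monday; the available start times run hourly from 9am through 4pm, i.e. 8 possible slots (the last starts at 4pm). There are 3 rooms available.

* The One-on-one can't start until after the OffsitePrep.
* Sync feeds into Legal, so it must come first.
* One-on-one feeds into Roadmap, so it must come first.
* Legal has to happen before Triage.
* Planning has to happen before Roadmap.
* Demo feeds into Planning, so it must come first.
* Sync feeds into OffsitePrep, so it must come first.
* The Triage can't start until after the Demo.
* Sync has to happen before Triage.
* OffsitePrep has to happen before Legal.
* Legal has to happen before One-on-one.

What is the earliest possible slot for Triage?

12pm

Precedence pushes Triage to at least 12pm.
Triage at 12pm is achievable: OffsitePrep=10am; Sync=9am; Demo=9am; Legal=11am; Roadmap=1pm; Planning=10am; One-on-one=12pm; Triage=12pm.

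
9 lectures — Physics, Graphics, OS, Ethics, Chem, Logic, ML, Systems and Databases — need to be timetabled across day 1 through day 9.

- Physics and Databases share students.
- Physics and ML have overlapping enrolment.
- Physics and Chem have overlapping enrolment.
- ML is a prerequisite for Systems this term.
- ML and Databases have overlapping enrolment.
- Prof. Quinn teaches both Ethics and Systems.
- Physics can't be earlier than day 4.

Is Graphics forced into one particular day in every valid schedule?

Graphics can be day 1 (e.g. Logic in day 1; Systems in day 2; ML in day 1; Databases in day 2; Ethics in day 1; Chem in day 1; Graphics in day 1; Physics in day 4; OS in day 1) or day 2 (e.g. Graphics=day 2; Databases=day 2; Physics=day 4; Ethics=day 1; Logic=day 1; OS=day 1; Systems=day 2; ML=day 1; Chem=day 1).

No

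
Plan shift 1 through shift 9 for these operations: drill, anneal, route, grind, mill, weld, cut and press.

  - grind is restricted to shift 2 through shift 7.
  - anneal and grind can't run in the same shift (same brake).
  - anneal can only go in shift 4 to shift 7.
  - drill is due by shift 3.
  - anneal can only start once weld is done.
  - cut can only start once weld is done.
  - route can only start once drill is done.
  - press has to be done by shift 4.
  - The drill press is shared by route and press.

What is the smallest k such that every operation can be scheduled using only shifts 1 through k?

4

The precedence chain requires at least 2 distinct shifts.
anneal can't be placed before shift 4, so the schedule must run through at least shift 4.
4 works (last occupied shift: shift 4): for example press -> shift 1, drill -> shift 1, anneal -> shift 4, route -> shift 2, weld -> shift 1, grind -> shift 2, mill -> shift 1, cut -> shift 2.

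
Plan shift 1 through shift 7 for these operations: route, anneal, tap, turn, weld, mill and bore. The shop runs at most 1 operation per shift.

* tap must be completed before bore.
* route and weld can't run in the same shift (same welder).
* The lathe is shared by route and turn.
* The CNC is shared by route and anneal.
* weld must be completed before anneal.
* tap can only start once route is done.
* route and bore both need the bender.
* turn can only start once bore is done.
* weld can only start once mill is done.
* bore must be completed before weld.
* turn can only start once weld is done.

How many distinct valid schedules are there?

Splitting on route: it can be shift 1 (6), shift 2 (2). Listing each branch's schedules as (anneal, tap, turn, weld, mill, bore) by shift number:
route=shift 1: (6,2,7,5,3,4) (6,2,7,5,4,3) (6,3,7,5,2,4) (7,2,6,5,3,4) (7,2,6,5,4,3) (7,3,6,5,2,4) — 6.
route=shift 2: (6,3,7,5,1,4) (7,3,6,5,1,4) — 2.
Summing: 6 + 2 = 8.

8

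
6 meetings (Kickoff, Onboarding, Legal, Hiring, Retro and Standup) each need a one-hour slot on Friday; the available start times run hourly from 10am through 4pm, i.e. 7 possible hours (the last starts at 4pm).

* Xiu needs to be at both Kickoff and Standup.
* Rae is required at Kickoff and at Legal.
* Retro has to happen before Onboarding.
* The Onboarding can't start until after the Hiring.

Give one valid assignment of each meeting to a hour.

Retro -> 10am; Legal -> 11am; Hiring -> 10am; Kickoff -> 10am; Standup -> 11am; Onboarding -> 11am

Checking: Retro(10am) before Onboarding(11am); Hiring(10am) before Onboarding(11am); Kickoff(10am) != Standup(11am); Kickoff(10am) != Legal(11am).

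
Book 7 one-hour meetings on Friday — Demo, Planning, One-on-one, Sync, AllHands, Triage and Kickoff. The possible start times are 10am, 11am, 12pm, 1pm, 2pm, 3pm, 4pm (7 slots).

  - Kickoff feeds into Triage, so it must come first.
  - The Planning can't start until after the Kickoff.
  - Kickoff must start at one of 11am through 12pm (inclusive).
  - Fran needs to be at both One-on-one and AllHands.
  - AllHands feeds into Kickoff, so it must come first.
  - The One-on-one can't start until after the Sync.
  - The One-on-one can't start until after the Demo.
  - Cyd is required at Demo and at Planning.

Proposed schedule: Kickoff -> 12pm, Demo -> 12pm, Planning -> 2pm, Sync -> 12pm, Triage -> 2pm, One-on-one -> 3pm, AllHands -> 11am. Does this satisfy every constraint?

Yes, all constraints hold

Fran needs to be at both One-on-one and AllHands — holds.
Cyd is required at Demo and at Planning — holds.
Kickoff feeds into Triage, so it must come first — holds.
Kickoff must start at one of 11am through 12pm (inclusive) — holds.
The Planning can't start until after the Kickoff — holds.
AllHands feeds into Kickoff, so it must come first — holds.
The One-on-one can't start until after the Sync — holds.
The One-on-one can't start until after the Demo — holds.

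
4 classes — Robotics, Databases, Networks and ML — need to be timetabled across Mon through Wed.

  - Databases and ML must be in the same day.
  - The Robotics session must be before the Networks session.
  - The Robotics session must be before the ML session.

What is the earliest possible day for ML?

Precedence pushes ML to at least Tue.
ML at Tue is achievable: Networks -> Tue; ML -> Tue; Robotics -> Mon; Databases -> Tue.

Tue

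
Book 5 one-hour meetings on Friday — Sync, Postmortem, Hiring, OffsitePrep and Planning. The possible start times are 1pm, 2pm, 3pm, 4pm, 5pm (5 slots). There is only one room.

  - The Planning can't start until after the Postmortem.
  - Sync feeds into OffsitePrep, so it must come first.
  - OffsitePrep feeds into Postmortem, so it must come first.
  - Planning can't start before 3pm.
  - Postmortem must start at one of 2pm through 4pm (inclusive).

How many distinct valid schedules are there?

Splitting on Sync: it can be 1pm (4), 2pm (1). Listing each branch's schedules as (Postmortem, Hiring, OffsitePrep, Planning):
Sync=1pm: (3pm,4pm,2pm,5pm) (3pm,5pm,2pm,4pm) (4pm,2pm,3pm,5pm) (4pm,3pm,2pm,5pm) — 4.
Sync=2pm: (4pm,1pm,3pm,5pm) — 1.
Summing: 4 + 1 = 5.

5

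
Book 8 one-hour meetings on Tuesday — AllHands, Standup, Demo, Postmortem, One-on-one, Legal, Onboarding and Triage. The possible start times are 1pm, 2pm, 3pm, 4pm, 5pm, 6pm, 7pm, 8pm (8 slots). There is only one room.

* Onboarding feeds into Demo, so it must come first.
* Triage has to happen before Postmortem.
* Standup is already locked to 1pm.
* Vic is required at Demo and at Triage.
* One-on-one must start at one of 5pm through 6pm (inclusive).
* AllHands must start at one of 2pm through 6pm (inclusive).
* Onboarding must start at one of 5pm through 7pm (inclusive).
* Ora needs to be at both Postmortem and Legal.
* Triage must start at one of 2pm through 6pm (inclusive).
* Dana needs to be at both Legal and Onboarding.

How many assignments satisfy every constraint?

Splitting on AllHands: it can be 2pm (18), 3pm (18), 4pm (18), 5pm (3), 6pm (3). Listing each branch's schedules as (Standup, Demo, Postmortem, One-on-one, Legal, Onboarding, Triage):
AllHands=2pm: (1pm,7pm,4pm,5pm,8pm,6pm,3pm) (1pm,7pm,4pm,6pm,8pm,5pm,3pm) (1pm,7pm,8pm,5pm,3pm,6pm,4pm) (1pm,7pm,8pm,5pm,4pm,6pm,3pm) (1pm,7pm,8pm,6pm,3pm,5pm,4pm) (1pm,7pm,8pm,6pm,4pm,5pm,3pm) (1pm,8pm,4pm,5pm,6pm,7pm,3pm) (1pm,8pm,4pm,5pm,7pm,6pm,3pm) (1pm,8pm,4pm,6pm,5pm,7pm,3pm) (1pm,8pm,4pm,6pm,7pm,5pm,3pm) (1pm,8pm,5pm,6pm,3pm,7pm,4pm) (1pm,8pm,5pm,6pm,4pm,7pm,3pm) (1pm,8pm,6pm,5pm,3pm,7pm,4pm) (1pm,8pm,6pm,5pm,4pm,7pm,3pm) (1pm,8pm,7pm,5pm,3pm,6pm,4pm) (1pm,8pm,7pm,5pm,4pm,6pm,3pm) (1pm,8pm,7pm,6pm,3pm,5pm,4pm) (1pm,8pm,7pm,6pm,4pm,5pm,3pm) — 18.
AllHands=3pm: (1pm,7pm,4pm,5pm,8pm,6pm,2pm) (1pm,7pm,4pm,6pm,8pm,5pm,2pm) (1pm,7pm,8pm,5pm,2pm,6pm,4pm) (1pm,7pm,8pm,5pm,4pm,6pm,2pm) (1pm,7pm,8pm,6pm,2pm,5pm,4pm) (1pm,7pm,8pm,6pm,4pm,5pm,2pm) (1pm,8pm,4pm,5pm,6pm,7pm,2pm) (1pm,8pm,4pm,5pm,7pm,6pm,2pm) (1pm,8pm,4pm,6pm,5pm,7pm,2pm) (1pm,8pm,4pm,6pm,7pm,5pm,2pm) (1pm,8pm,5pm,6pm,2pm,7pm,4pm) (1pm,8pm,5pm,6pm,4pm,7pm,2pm) (1pm,8pm,6pm,5pm,2pm,7pm,4pm) (1pm,8pm,6pm,5pm,4pm,7pm,2pm) (1pm,8pm,7pm,5pm,2pm,6pm,4pm) (1pm,8pm,7pm,5pm,4pm,6pm,2pm) (1pm,8pm,7pm,6pm,2pm,5pm,4pm) (1pm,8pm,7pm,6pm,4pm,5pm,2pm) — 18.
AllHands=4pm: (1pm,7pm,3pm,5pm,8pm,6pm,2pm) (1pm,7pm,3pm,6pm,8pm,5pm,2pm) (1pm,7pm,8pm,5pm,2pm,6pm,3pm) (1pm,7pm,8pm,5pm,3pm,6pm,2pm) (1pm,7pm,8pm,6pm,2pm,5pm,3pm) (1pm,7pm,8pm,6pm,3pm,5pm,2pm) (1pm,8pm,3pm,5pm,6pm,7pm,2pm) (1pm,8pm,3pm,5pm,7pm,6pm,2pm) (1pm,8pm,3pm,6pm,5pm,7pm,2pm) (1pm,8pm,3pm,6pm,7pm,5pm,2pm) (1pm,8pm,5pm,6pm,2pm,7pm,3pm) (1pm,8pm,5pm,6pm,3pm,7pm,2pm) (1pm,8pm,6pm,5pm,2pm,7pm,3pm) (1pm,8pm,6pm,5pm,3pm,7pm,2pm) (1pm,8pm,7pm,5pm,2pm,6pm,3pm) (1pm,8pm,7pm,5pm,3pm,6pm,2pm) (1pm,8pm,7pm,6pm,2pm,5pm,3pm) (1pm,8pm,7pm,6pm,3pm,5pm,2pm) — 18.
AllHands=5pm: (1pm,8pm,3pm,6pm,4pm,7pm,2pm) (1pm,8pm,4pm,6pm,2pm,7pm,3pm) (1pm,8pm,4pm,6pm,3pm,7pm,2pm) — 3.
AllHands=6pm: (1pm,8pm,3pm,5pm,4pm,7pm,2pm) (1pm,8pm,4pm,5pm,2pm,7pm,3pm) (1pm,8pm,4pm,5pm,3pm,7pm,2pm) — 3.
Summing: 18 + 18 + 18 + 3 + 3 = 60.

60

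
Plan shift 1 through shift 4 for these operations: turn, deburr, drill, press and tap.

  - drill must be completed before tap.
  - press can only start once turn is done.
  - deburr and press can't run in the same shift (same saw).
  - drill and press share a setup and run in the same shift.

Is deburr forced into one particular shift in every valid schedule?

deburr can be shift 1 (e.g. turn -> shift 1; drill -> shift 2; deburr -> shift 1; press -> shift 2; tap -> shift 3) or shift 2 (e.g. drill in shift 3, turn in shift 1, press in shift 3, deburr in shift 2, tap in shift 4).

No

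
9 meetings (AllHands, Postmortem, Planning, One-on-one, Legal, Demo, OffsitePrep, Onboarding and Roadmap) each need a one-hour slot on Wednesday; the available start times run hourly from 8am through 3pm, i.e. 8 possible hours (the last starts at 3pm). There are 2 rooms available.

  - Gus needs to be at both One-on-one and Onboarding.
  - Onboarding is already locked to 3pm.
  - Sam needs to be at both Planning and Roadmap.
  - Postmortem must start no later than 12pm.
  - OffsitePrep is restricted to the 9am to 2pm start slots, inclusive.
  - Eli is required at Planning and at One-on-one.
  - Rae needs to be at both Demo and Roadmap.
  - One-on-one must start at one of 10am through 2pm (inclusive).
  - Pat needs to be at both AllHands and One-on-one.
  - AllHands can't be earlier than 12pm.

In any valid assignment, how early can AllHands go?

12pm

AllHands is available from 12pm.
AllHands at 12pm is achievable: Planning -> 8am, Legal -> 9am, AllHands -> 12pm, OffsitePrep -> 9am, Demo -> 10am, Onboarding -> 3pm, Postmortem -> 8am, Roadmap -> 11am, One-on-one -> 10am.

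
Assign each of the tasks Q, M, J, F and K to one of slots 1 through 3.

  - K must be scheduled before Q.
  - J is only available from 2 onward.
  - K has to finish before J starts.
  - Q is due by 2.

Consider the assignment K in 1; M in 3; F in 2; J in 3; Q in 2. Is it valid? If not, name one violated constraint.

K has to finish before J starts — holds.
J is only available from 2 onward — holds.
K must be scheduled before Q — holds.
Q is due by 2 — holds.

Valid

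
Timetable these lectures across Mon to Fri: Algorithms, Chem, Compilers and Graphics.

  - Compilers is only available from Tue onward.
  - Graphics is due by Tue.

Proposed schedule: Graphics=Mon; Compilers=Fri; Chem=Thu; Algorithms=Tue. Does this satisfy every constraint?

Yes

Graphics is due by Tue — holds.
Compilers is only available from Tue onward — holds.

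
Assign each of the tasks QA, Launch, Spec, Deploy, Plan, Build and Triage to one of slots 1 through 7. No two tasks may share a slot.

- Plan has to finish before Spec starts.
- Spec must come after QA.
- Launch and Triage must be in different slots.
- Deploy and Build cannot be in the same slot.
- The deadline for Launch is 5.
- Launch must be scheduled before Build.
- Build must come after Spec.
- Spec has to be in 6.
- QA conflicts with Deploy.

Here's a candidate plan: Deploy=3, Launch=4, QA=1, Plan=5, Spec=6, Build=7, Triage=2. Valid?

Yes, all constraints hold

Launch and Triage must be in different slots — holds.
Deploy and Build cannot be in the same slot — holds.
Spec must come after QA — holds.
Launch must be scheduled before Build — holds.
The deadline for Launch is 5 — holds.
QA conflicts with Deploy — holds.
No two tasks may share a slot — holds.
Plan has to finish before Spec starts — holds.
Build must come after Spec — holds.
Spec has to be in 6 — holds.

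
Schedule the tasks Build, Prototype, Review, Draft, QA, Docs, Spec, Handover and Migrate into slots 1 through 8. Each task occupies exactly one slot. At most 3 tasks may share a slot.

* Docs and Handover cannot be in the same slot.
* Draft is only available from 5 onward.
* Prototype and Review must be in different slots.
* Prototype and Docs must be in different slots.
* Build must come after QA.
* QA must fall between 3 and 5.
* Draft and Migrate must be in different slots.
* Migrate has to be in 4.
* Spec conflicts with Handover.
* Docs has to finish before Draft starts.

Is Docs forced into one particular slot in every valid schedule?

No

Docs can be 1 (e.g. Handover -> 2; Migrate -> 4; Docs -> 1; QA -> 3; Spec -> 1; Prototype -> 2; Review -> 1; Build -> 4; Draft -> 5) or 2 (e.g. Spec in 1; Docs in 2; Build in 4; Migrate in 4; QA in 3; Handover in 3; Review in 2; Prototype in 1; Draft in 5).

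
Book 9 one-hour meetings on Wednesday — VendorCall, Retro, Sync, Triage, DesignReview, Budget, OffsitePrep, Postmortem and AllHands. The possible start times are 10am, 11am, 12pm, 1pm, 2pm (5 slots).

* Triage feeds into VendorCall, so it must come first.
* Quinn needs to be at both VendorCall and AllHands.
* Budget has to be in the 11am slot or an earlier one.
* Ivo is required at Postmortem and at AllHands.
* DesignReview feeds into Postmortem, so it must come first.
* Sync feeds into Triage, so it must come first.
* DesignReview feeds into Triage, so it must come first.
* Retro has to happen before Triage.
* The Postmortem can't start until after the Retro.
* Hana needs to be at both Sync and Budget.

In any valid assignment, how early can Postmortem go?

Precedence pushes Postmortem to at least 11am.
Postmortem at 11am is achievable: DesignReview -> 10am, AllHands -> 10am, VendorCall -> 1pm, Sync -> 11am, Postmortem -> 11am, Retro -> 10am, Budget -> 10am, Triage -> 12pm, OffsitePrep -> 10am.

11am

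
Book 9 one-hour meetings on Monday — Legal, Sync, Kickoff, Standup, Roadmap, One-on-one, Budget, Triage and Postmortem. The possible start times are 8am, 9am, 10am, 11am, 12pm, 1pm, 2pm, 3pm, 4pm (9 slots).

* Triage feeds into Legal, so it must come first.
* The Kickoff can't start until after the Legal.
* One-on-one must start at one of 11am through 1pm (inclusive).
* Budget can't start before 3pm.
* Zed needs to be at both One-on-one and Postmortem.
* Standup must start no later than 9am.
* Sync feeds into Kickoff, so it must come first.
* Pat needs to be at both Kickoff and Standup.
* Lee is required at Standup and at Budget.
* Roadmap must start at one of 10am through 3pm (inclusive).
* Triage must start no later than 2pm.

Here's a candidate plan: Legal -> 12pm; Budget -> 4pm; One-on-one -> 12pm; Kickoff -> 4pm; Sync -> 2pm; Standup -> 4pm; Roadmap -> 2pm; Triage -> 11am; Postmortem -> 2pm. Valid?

No. Pat needs to be at both Kickoff and Standup is not satisfied.

Sync feeds into Kickoff, so it must come first — holds.
Triage feeds into Legal, so it must come first — holds.
Budget can't start before 3pm — holds.
Lee is required at Standup and at Budget — violated.
Roadmap must start at one of 10am through 3pm (inclusive) — holds.
Pat needs to be at both Kickoff and Standup — violated.
Standup must start no later than 9am — violated.
Triage must start no later than 2pm — holds.
One-on-one must start at one of 11am through 1pm (inclusive) — holds.
The Kickoff can't start until after the Legal — holds.
Zed needs to be at both One-on-one and Postmortem — holds.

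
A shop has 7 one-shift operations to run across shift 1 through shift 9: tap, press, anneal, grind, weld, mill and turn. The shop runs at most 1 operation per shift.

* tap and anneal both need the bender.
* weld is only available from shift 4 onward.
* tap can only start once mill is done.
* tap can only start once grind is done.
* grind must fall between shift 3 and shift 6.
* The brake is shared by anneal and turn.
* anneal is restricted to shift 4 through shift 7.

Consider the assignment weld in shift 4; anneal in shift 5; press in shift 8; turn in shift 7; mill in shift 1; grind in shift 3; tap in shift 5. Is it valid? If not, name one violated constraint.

tap and anneal both need the bender — violated.
The shop runs at most 1 operation per shift — violated.
weld is only available from shift 4 onward — holds.
anneal is restricted to shift 4 through shift 7 — holds.
The brake is shared by anneal and turn — holds.
grind must fall between shift 3 and shift 6 — holds.
tap can only start once grind is done — holds.
tap can only start once mill is done — holds.

Invalid. The shop runs at most 1 operation per shift.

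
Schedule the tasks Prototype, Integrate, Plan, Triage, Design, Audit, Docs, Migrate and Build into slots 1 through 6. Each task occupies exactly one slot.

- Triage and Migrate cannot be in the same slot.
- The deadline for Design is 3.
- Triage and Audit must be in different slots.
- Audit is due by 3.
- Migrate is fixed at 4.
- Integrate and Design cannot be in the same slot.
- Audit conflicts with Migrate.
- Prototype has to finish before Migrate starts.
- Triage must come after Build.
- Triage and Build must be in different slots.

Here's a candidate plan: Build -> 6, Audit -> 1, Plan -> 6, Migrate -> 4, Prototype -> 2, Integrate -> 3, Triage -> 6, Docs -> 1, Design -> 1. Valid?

Audit is due by 3 — holds.
Integrate and Design cannot be in the same slot — holds.
Audit conflicts with Migrate — holds.
Triage and Migrate cannot be in the same slot — holds.
Migrate is fixed at 4 — holds.
Triage must come after Build — violated.
Triage and Audit must be in different slots — holds.
The deadline for Design is 3 — holds.
Prototype has to finish before Migrate starts — holds.
Triage and Build must be in different slots — violated.

No — it violates: Triage and Build must be in different slots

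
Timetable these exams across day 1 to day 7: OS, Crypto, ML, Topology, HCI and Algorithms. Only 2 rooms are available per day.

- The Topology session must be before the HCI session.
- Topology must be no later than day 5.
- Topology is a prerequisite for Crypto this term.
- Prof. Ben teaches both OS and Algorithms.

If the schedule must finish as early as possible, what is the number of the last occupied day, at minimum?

3

The precedence chain requires at least 2 distinct days.
With at most 2 per day and 6 exams, at least 3 days are needed.
3 works (last occupied day: day 3): for example Crypto=day 2, HCI=day 2, ML=day 3, Algorithms=day 3, Topology=day 1, OS=day 1.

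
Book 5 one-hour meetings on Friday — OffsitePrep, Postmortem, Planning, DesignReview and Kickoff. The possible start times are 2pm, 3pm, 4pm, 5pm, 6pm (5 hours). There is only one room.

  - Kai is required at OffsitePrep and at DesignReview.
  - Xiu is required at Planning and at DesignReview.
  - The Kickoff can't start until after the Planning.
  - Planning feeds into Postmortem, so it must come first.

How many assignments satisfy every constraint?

Splitting on OffsitePrep: it can be 2pm (8), 3pm (8), 4pm (8), 5pm (8), 6pm (8). Listing each branch's schedules as (Postmortem, Planning, DesignReview, Kickoff):
OffsitePrep=2pm: (4pm,3pm,5pm,6pm) (4pm,3pm,6pm,5pm) (5pm,3pm,4pm,6pm) (5pm,3pm,6pm,4pm) (5pm,4pm,3pm,6pm) (6pm,3pm,4pm,5pm) (6pm,3pm,5pm,4pm) (6pm,4pm,3pm,5pm) — 8.
OffsitePrep=3pm: (4pm,2pm,5pm,6pm) (4pm,2pm,6pm,5pm) (5pm,2pm,4pm,6pm) (5pm,2pm,6pm,4pm) (5pm,4pm,2pm,6pm) (6pm,2pm,4pm,5pm) (6pm,2pm,5pm,4pm) (6pm,4pm,2pm,5pm) — 8.
OffsitePrep=4pm: (3pm,2pm,5pm,6pm) (3pm,2pm,6pm,5pm) (5pm,2pm,3pm,6pm) (5pm,2pm,6pm,3pm) (5pm,3pm,2pm,6pm) (6pm,2pm,3pm,5pm) (6pm,2pm,5pm,3pm) (6pm,3pm,2pm,5pm) — 8.
OffsitePrep=5pm: (3pm,2pm,4pm,6pm) (3pm,2pm,6pm,4pm) (4pm,2pm,3pm,6pm) (4pm,2pm,6pm,3pm) (4pm,3pm,2pm,6pm) (6pm,2pm,3pm,4pm) (6pm,2pm,4pm,3pm) (6pm,3pm,2pm,4pm) — 8.
OffsitePrep=6pm: (3pm,2pm,4pm,5pm) (3pm,2pm,5pm,4pm) (4pm,2pm,3pm,5pm) (4pm,2pm,5pm,3pm) (4pm,3pm,2pm,5pm) (5pm,2pm,3pm,4pm) (5pm,2pm,4pm,3pm) (5pm,3pm,2pm,4pm) — 8.
Summing: 8 + 8 + 8 + 8 + 8 = 40.

40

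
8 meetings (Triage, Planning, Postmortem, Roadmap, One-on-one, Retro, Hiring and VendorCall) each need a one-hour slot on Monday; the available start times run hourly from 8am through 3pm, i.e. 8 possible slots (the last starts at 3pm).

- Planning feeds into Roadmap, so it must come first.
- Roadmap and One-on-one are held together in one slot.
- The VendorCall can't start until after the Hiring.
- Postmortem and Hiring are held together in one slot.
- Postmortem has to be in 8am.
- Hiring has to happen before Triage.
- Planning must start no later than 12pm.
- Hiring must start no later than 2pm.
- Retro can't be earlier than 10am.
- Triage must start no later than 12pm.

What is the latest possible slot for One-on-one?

3pm

One-on-one must be in the same slot as Roadmap, which can't be before 9am, so One-on-one is at least 9am.
One-on-one at 3pm is achievable: Retro in 10am, Hiring in 8am, Postmortem in 8am, Planning in 8am, One-on-one in 3pm, Roadmap in 3pm, Triage in 9am, VendorCall in 9am.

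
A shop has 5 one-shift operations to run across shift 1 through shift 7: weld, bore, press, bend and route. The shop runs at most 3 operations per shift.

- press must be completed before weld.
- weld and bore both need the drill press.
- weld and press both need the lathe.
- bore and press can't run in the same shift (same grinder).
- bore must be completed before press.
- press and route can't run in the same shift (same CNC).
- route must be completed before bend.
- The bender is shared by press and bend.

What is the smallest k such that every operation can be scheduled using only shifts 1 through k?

3

The precedence chain requires at least 3 distinct shifts.
With at most 3 per shift and 5 operations, at least 2 shifts are needed.
3 works (last occupied shift: shift 3): for example bend -> shift 3; press -> shift 2; route -> shift 1; weld -> shift 3; bore -> shift 1.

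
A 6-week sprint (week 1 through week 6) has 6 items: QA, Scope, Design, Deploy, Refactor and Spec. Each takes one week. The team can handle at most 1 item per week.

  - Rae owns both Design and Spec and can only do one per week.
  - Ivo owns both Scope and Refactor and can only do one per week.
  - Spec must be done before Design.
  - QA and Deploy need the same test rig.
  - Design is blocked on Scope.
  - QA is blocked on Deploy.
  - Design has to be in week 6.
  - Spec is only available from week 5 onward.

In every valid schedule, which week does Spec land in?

Spec's window is week 5–week 6.
Design is fixed at week 6, and Spec can't share a week with Design.
So Spec must be week 5.

week 5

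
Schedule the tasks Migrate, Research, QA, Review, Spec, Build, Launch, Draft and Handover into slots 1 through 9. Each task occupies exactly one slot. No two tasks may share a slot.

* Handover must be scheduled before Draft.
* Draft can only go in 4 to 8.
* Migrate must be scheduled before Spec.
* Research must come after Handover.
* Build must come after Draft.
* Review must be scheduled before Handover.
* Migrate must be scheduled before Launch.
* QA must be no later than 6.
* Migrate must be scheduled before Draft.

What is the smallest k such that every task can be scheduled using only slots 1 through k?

The precedence chain requires at least 4 distinct slots.
With at most 1 per slot and 9 tasks, at least 9 slots are needed.
Propagating the time windows through the other constraints, Build can't land before 5, so the schedule must run through at least slot 5.
9 works (last occupied slot: 9): for example Launch=9; Research=6; Build=8; Spec=7; Handover=3; Migrate=1; Review=2; QA=5; Draft=4.

9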